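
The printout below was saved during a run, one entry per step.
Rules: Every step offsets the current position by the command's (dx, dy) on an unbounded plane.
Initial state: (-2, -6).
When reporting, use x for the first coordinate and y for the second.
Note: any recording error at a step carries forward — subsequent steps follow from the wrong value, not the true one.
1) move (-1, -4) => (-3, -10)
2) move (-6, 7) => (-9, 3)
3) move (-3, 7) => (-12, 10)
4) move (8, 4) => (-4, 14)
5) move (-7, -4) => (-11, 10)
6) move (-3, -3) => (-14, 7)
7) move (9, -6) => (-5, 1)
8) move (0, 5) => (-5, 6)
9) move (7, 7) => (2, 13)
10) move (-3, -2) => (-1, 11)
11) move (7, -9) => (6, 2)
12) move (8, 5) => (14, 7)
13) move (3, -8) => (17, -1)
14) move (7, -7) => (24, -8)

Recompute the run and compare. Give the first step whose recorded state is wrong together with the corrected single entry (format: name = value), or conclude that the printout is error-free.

step 2, y = -3

Recomputing the run from the initial state:
step 1: x = -3, y = -10
step 2: x = -9, y = -3
step 3: x = -12, y = 4
step 4: x = -4, y = 8
step 5: x = -11, y = 4
step 6: x = -14, y = 1
step 7: x = -5, y = -5
step 8: x = -5, y = 0
step 9: x = 2, y = 7
step 10: x = -1, y = 5
step 11: x = 6, y = -4
step 12: x = 14, y = 1
step 13: x = 17, y = -7
step 14: x = 24, y = -14
The first disagreement with the printout is at step 2, where the value should be y = -3.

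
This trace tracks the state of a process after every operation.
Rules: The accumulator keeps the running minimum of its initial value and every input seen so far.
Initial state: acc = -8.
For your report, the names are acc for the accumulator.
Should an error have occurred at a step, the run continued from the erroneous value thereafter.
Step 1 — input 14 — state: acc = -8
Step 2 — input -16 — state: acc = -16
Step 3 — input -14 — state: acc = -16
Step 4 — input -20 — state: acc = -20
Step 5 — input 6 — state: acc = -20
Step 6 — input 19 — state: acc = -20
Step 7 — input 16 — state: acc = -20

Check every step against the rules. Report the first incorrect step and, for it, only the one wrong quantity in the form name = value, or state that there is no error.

no error

Recomputing the run from the initial state:
step 1: acc = -8
step 2: acc = -16
step 3: acc = -16
step 4: acc = -20
step 5: acc = -20
step 6: acc = -20
step 7: acc = -20
This matches the trace at every step.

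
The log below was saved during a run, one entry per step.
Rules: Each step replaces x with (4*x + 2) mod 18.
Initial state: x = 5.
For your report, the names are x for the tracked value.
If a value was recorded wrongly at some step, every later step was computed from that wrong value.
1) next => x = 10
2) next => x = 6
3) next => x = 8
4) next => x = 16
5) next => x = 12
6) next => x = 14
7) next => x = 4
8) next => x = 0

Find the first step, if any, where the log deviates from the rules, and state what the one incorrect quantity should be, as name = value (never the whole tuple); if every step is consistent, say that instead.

step 1: x = (4*5 + 2) mod 18 = 4 -> first mismatch against the log
The earliest wrong entry is at step 1: it should read x = 4.

step 1, x = 4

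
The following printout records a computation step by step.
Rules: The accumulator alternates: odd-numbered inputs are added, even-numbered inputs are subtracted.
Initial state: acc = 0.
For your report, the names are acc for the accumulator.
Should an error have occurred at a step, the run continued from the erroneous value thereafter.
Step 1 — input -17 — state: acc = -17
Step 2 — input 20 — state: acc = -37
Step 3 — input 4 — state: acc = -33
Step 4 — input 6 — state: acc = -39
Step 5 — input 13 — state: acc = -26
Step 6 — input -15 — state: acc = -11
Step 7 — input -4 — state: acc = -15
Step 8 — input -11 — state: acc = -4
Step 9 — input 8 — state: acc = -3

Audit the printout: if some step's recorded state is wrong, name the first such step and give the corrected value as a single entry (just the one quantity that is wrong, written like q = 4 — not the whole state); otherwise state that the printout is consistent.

step 9, acc = 4

Recomputing the run from the initial state:
step 1: acc = -17
step 2: acc = -37
step 3: acc = -33
step 4: acc = -39
step 5: acc = -26
step 6: acc = -11
step 7: acc = -15
step 8: acc = -4
step 9: acc = 4
The first disagreement with the printout is at step 9, where the value should be acc = 4.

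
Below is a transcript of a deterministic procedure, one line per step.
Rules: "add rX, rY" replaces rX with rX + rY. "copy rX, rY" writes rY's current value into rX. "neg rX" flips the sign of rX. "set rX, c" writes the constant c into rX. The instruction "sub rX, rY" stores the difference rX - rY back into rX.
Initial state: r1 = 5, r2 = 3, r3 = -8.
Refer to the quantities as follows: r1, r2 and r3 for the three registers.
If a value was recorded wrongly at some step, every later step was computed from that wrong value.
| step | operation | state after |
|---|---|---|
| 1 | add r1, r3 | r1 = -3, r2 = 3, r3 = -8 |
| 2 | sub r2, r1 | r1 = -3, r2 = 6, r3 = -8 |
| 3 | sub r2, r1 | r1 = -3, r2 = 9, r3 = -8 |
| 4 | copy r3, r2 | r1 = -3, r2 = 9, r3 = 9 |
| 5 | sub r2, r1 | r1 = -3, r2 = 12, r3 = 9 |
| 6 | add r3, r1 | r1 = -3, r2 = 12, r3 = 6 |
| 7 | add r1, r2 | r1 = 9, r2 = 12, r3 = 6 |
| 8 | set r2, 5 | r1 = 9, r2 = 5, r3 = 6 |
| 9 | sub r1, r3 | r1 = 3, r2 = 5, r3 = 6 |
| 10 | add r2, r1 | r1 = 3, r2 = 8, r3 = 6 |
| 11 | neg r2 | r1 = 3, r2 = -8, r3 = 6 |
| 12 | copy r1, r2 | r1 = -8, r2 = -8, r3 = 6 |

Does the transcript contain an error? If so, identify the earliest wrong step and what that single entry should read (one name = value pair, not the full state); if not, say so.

Recomputing the run from the initial state:
step 1: r1 = -3, r2 = 3, r3 = -8
step 2: r1 = -3, r2 = 6, r3 = -8
step 3: r1 = -3, r2 = 9, r3 = -8
step 4: r1 = -3, r2 = 9, r3 = 9
step 5: r1 = -3, r2 = 12, r3 = 9
step 6: r1 = -3, r2 = 12, r3 = 6
step 7: r1 = 9, r2 = 12, r3 = 6
step 8: r1 = 9, r2 = 5, r3 = 6
step 9: r1 = 3, r2 = 5, r3 = 6
step 10: r1 = 3, r2 = 8, r3 = 6
step 11: r1 = 3, r2 = -8, r3 = 6
step 12: r1 = -8, r2 = -8, r3 = 6
This matches the transcript at every step.

no error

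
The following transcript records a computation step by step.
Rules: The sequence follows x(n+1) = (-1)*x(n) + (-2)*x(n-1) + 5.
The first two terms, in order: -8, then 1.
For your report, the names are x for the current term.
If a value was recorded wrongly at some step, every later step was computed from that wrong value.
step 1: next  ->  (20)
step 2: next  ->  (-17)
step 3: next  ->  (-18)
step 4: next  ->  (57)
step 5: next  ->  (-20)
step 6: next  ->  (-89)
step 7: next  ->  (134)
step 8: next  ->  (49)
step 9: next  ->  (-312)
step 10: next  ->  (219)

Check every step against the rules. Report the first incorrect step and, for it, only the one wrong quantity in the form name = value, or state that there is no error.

step 5, x = -16

Recomputing the run from the initial state:
step 1: x = 20
step 2: x = -17
step 3: x = -18
step 4: x = 57
step 5: x = -16
step 6: x = -93
step 7: x = 130
step 8: x = 61
step 9: x = -316
step 10: x = 199
The first disagreement with the transcript is at step 5, where the value should be x = -16.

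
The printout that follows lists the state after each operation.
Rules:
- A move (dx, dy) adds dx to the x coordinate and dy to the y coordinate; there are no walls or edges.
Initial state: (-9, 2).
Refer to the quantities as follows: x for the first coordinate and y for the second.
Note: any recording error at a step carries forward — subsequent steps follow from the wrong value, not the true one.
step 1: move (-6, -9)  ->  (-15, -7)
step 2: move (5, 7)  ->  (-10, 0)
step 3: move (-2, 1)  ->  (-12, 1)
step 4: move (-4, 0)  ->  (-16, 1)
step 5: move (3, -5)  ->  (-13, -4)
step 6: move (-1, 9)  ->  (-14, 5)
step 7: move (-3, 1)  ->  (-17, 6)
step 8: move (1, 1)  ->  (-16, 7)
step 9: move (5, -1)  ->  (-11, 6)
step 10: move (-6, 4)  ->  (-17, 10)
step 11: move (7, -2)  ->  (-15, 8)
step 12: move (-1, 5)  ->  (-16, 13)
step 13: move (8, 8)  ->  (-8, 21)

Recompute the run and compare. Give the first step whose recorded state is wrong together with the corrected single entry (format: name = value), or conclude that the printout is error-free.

step 11, x = -10

Recomputing the run from the initial state:
step 1: x = -15, y = -7
step 2: x = -10, y = 0
step 3: x = -12, y = 1
step 4: x = -16, y = 1
step 5: x = -13, y = -4
step 6: x = -14, y = 5
step 7: x = -17, y = 6
step 8: x = -16, y = 7
step 9: x = -11, y = 6
step 10: x = -17, y = 10
step 11: x = -10, y = 8
step 12: x = -11, y = 13
step 13: x = -3, y = 21
The first disagreement with the printout is at step 11, where the value should be x = -10.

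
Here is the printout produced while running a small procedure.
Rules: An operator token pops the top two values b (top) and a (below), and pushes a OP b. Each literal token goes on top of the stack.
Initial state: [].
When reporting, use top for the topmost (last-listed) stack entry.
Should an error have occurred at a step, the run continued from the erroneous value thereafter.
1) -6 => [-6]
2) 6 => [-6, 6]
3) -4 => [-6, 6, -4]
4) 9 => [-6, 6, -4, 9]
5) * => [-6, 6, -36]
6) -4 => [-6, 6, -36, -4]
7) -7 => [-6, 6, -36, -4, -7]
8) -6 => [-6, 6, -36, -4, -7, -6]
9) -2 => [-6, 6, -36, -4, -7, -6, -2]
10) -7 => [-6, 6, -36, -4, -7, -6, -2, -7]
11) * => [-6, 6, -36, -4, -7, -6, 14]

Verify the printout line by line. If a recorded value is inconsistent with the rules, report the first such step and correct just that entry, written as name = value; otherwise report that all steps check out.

no error

Recomputing the run from the initial state:
step 1: [-6]
step 2: [-6, 6]
step 3: [-6, 6, -4]
step 4: [-6, 6, -4, 9]
step 5: [-6, 6, -36]
step 6: [-6, 6, -36, -4]
step 7: [-6, 6, -36, -4, -7]
step 8: [-6, 6, -36, -4, -7, -6]
step 9: [-6, 6, -36, -4, -7, -6, -2]
step 10: [-6, 6, -36, -4, -7, -6, -2, -7]
step 11: [-6, 6, -36, -4, -7, -6, 14]
This matches the printout at every step.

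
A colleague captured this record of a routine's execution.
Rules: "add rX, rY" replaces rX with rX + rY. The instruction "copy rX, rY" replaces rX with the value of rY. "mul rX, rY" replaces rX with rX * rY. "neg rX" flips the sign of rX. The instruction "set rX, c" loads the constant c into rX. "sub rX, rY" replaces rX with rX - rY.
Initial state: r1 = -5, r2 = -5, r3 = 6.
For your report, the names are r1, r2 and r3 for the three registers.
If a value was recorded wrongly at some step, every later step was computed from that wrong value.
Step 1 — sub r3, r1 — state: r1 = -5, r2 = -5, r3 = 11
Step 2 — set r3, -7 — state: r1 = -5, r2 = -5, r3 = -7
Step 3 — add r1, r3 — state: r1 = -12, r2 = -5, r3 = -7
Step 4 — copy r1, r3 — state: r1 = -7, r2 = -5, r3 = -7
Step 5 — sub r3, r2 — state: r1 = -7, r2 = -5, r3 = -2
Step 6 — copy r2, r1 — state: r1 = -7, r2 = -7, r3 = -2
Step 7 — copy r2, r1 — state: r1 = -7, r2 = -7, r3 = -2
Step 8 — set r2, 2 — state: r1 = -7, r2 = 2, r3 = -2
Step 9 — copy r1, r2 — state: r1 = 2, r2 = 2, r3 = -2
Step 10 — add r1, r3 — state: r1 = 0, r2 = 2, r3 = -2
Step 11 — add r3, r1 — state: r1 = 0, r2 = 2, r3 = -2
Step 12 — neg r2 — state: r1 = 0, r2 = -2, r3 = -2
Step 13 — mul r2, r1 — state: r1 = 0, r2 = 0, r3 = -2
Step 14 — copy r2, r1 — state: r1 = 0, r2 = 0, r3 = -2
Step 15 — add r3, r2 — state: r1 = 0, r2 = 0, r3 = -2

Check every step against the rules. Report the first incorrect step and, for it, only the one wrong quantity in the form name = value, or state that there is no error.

no error

Recomputing the run from the initial state:
step 1: r1 = -5, r2 = -5, r3 = 11
step 2: r1 = -5, r2 = -5, r3 = -7
step 3: r1 = -12, r2 = -5, r3 = -7
step 4: r1 = -7, r2 = -5, r3 = -7
step 5: r1 = -7, r2 = -5, r3 = -2
step 6: r1 = -7, r2 = -7, r3 = -2
step 7: r1 = -7, r2 = -7, r3 = -2
step 8: r1 = -7, r2 = 2, r3 = -2
step 9: r1 = 2, r2 = 2, r3 = -2
step 10: r1 = 0, r2 = 2, r3 = -2
step 11: r1 = 0, r2 = 2, r3 = -2
step 12: r1 = 0, r2 = -2, r3 = -2
step 13: r1 = 0, r2 = 0, r3 = -2
step 14: r1 = 0, r2 = 0, r3 = -2
step 15: r1 = 0, r2 = 0, r3 = -2
This matches the record at every step.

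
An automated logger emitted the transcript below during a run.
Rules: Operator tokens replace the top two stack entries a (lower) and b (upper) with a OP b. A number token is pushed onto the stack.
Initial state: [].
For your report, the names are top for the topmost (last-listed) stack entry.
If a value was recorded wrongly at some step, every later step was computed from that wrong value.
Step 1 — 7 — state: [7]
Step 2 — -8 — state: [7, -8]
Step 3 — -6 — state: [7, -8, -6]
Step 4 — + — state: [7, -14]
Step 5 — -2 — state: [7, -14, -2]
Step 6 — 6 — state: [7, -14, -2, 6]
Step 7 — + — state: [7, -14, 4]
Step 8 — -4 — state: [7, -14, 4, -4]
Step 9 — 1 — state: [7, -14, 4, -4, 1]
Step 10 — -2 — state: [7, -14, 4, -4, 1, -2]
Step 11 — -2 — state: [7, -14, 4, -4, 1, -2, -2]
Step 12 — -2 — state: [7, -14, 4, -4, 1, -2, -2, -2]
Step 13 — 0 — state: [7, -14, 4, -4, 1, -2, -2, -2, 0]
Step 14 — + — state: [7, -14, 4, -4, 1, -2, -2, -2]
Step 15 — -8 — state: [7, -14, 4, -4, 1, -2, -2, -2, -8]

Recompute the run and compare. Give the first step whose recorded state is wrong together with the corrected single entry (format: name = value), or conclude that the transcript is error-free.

Step 1: push 7: top = 7 — confirmed correct.
Step 2: push -8: top = -8 — same as recorded.
Step 3: push -6: top = -6 — exactly as logged.
Step 4: -8 + -6 = -14 — no discrepancy.
Step 5: push -2: top = -2 — confirmed correct.
Step 6: push 6: top = 6 — agrees with the transcript.
Step 7: -2 + 6 = 4 — checks out.
Step 8: push -4: top = -4 — same as recorded.
Step 9: push 1: top = 1 — matches.
Step 10: push -2: top = -2 — exactly as logged.
Step 11: push -2: top = -2 — verified.
Step 12: push -2: top = -2 — consistent with the transcript.
Step 13: push 0: top = 0 — same as recorded.
Step 14: -2 + 0 = -2 — confirmed correct.
Step 15: push -8: top = -8 — consistent with the transcript.
No step deviates from the rules.

no error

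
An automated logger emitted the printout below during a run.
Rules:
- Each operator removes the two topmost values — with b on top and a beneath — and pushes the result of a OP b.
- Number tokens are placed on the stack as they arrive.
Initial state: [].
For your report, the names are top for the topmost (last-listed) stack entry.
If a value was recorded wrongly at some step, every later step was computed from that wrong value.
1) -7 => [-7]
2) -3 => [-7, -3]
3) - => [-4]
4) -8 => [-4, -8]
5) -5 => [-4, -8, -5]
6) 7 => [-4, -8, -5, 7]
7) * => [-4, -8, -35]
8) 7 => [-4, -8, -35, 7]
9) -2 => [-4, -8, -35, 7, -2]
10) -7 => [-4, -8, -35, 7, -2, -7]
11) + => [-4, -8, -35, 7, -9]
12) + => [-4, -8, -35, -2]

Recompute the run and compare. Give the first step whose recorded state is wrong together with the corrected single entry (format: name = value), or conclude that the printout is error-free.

no error

Recomputing the run from the initial state:
step 1: [-7]
step 2: [-7, -3]
step 3: [-4]
step 4: [-4, -8]
step 5: [-4, -8, -5]
step 6: [-4, -8, -5, 7]
step 7: [-4, -8, -35]
step 8: [-4, -8, -35, 7]
step 9: [-4, -8, -35, 7, -2]
step 10: [-4, -8, -35, 7, -2, -7]
step 11: [-4, -8, -35, 7, -9]
step 12: [-4, -8, -35, -2]
This matches the printout at every step.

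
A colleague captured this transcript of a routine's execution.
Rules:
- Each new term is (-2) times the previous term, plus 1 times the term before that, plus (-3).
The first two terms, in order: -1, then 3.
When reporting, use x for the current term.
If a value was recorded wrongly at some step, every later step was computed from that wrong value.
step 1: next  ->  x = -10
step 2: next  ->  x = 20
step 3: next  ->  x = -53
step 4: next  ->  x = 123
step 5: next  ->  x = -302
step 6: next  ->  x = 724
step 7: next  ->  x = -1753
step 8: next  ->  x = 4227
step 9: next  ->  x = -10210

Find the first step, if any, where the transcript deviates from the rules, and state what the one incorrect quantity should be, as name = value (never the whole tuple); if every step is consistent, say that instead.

step 1: x = -2*(3) + (1)*(-1) + (-3) = -10 -> matches
step 2: x = -2*(-10) + (1)*(3) + (-3) = 20 -> agrees with the transcript
step 3: x = -2*(20) + (1)*(-10) + (-3) = -53 -> checks out
step 4: x = -2*(-53) + (1)*(20) + (-3) = 123 -> checks out
step 5: x = -2*(123) + (1)*(-53) + (-3) = -302 -> verified
step 6: x = -2*(-302) + (1)*(123) + (-3) = 724 -> same as recorded
step 7: x = -2*(724) + (1)*(-302) + (-3) = -1753 -> verified
step 8: x = -2*(-1753) + (1)*(724) + (-3) = 4227 -> verified
step 9: x = -2*(4227) + (1)*(-1753) + (-3) = -10210 -> matches
All entries verified; no error found.

no error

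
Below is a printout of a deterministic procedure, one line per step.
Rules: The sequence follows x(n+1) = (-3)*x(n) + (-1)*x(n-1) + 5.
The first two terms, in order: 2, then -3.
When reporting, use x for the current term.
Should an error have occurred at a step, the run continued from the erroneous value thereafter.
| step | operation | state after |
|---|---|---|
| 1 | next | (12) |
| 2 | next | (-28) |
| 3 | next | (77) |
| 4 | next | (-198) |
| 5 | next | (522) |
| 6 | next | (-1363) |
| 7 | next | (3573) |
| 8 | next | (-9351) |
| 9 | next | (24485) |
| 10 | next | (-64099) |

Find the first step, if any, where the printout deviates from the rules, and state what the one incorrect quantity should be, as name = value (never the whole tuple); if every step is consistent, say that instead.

step 7, x = 3572

Step 1: x = -3*(-3) + (-1)*(2) + (5) = 12 — exactly as logged.
Step 2: x = -3*(12) + (-1)*(-3) + (5) = -28 — agrees with the printout.
Step 3: x = -3*(-28) + (-1)*(12) + (5) = 77 — same as recorded.
Step 4: x = -3*(77) + (-1)*(-28) + (5) = -198 — confirmed correct.
Step 5: x = -3*(-198) + (-1)*(77) + (5) = 522 — checks out.
Step 6: x = -3*(522) + (-1)*(-198) + (5) = -1363 — verified.
Step 7: x = -3*(-1363) + (-1)*(522) + (5) = 3572 — the printout has a different value.
The earliest wrong entry is at step 7: it should read x = 3572.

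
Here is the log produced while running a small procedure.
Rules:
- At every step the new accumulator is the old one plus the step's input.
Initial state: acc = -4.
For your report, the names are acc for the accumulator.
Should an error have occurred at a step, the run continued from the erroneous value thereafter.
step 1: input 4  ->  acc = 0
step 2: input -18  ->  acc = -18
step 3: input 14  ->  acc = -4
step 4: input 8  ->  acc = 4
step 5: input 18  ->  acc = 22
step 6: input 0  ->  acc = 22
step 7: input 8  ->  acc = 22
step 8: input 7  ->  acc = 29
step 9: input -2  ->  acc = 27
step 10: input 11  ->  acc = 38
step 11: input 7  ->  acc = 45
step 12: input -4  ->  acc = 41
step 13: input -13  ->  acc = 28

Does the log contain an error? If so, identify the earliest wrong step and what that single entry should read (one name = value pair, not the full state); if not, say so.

step 7, acc = 30

Recomputing the run from the initial state:
step 1: acc = 0
step 2: acc = -18
step 3: acc = -4
step 4: acc = 4
step 5: acc = 22
step 6: acc = 22
step 7: acc = 30
step 8: acc = 37
step 9: acc = 35
step 10: acc = 46
step 11: acc = 53
step 12: acc = 49
step 13: acc = 36
The first disagreement with the log is at step 7, where the value should be acc = 30.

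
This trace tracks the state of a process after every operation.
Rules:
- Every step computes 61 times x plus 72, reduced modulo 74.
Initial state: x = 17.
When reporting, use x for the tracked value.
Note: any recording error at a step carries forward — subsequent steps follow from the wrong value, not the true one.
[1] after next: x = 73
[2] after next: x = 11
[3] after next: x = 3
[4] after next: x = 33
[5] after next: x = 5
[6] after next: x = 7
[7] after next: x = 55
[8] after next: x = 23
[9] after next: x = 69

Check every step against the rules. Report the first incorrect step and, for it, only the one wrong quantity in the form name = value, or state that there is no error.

Step 1: x = (61*17 + 72) mod 74 = 73 — exactly as logged.
Step 2: x = (61*73 + 72) mod 74 = 11 — matches.
Step 3: x = (61*11 + 72) mod 74 = 3 — matches.
Step 4: x = (61*3 + 72) mod 74 = 33 — same as recorded.
Step 5: x = (61*33 + 72) mod 74 = 13 — the trace has a different value.
The audit stops at step 5: the recorded entry is wrong and should be x = 13.

step 5, x = 13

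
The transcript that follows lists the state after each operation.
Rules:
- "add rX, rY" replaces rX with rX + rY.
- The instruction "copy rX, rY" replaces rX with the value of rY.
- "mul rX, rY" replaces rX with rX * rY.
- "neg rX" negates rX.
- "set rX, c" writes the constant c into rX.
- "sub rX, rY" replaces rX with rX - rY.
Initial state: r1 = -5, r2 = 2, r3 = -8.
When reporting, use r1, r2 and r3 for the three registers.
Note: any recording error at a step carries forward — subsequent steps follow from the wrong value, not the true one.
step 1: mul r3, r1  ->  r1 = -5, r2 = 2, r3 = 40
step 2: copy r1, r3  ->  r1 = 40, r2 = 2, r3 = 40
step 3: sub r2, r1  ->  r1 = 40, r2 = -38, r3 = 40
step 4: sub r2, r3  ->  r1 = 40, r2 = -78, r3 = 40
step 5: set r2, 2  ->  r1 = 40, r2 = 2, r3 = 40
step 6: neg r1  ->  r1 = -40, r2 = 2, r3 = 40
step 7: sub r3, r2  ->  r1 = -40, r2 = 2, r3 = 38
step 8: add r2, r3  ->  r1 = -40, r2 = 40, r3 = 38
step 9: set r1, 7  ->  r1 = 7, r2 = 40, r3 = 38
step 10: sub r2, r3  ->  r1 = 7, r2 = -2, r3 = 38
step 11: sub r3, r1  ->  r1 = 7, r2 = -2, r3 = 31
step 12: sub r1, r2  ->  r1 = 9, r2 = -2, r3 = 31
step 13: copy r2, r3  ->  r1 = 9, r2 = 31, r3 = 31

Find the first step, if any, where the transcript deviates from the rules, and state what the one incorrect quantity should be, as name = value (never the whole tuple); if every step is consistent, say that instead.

Recomputing the run from the initial state:
step 1: r1 = -5, r2 = 2, r3 = 40
step 2: r1 = 40, r2 = 2, r3 = 40
step 3: r1 = 40, r2 = -38, r3 = 40
step 4: r1 = 40, r2 = -78, r3 = 40
step 5: r1 = 40, r2 = 2, r3 = 40
step 6: r1 = -40, r2 = 2, r3 = 40
step 7: r1 = -40, r2 = 2, r3 = 38
step 8: r1 = -40, r2 = 40, r3 = 38
step 9: r1 = 7, r2 = 40, r3 = 38
step 10: r1 = 7, r2 = 2, r3 = 38
step 11: r1 = 7, r2 = 2, r3 = 31
step 12: r1 = 5, r2 = 2, r3 = 31
step 13: r1 = 5, r2 = 31, r3 = 31
The first disagreement with the transcript is at step 10, where the value should be r2 = 2.

step 10, r2 = 2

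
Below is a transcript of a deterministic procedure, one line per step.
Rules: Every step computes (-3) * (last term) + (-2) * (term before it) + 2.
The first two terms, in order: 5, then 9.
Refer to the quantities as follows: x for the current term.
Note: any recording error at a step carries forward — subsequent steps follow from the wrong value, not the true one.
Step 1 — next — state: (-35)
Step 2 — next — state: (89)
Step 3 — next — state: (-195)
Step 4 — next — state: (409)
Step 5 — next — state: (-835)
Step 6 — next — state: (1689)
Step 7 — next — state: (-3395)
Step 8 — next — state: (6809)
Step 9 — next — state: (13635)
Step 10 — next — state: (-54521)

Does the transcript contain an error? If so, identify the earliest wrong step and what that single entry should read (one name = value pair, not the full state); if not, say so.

step 1: x = -3*(9) + (-2)*(5) + (2) = -35 -> confirmed correct
step 2: x = -3*(-35) + (-2)*(9) + (2) = 89 -> consistent with the transcript
step 3: x = -3*(89) + (-2)*(-35) + (2) = -195 -> agrees with the transcript
step 4: x = -3*(-195) + (-2)*(89) + (2) = 409 -> checks out
step 5: x = -3*(409) + (-2)*(-195) + (2) = -835 -> verified
step 6: x = -3*(-835) + (-2)*(409) + (2) = 1689 -> checks out
step 7: x = -3*(1689) + (-2)*(-835) + (2) = -3395 -> no discrepancy
step 8: x = -3*(-3395) + (-2)*(1689) + (2) = 6809 -> in agreement
step 9: x = -3*(6809) + (-2)*(-3395) + (2) = -13635 -> not what was recorded
Step 9 is the first one off; corrected, x = -13635.

step 9, x = -13635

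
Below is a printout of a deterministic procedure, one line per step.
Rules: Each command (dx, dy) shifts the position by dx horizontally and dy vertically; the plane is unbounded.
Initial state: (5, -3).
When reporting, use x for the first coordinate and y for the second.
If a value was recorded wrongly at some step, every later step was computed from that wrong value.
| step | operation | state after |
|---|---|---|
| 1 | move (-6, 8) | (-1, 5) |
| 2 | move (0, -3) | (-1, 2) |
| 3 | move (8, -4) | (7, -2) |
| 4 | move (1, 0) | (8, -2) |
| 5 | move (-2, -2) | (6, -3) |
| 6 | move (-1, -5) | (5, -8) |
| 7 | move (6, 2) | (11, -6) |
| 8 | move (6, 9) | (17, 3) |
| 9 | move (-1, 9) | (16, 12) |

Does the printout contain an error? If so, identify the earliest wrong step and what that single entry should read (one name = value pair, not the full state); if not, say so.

step 5, y = -4

Step 1: x = 5 + (-6) = -1, y = -3 + (8) = 5 — verified.
Step 2: x = -1 + (0) = -1, y = 5 + (-3) = 2 — consistent with the printout.
Step 3: x = -1 + (8) = 7, y = 2 + (-4) = -2 — agrees with the printout.
Step 4: x = 7 + (1) = 8, y = -2 + (0) = -2 — same as recorded.
Step 5: x = 8 + (-2) = 6, y = -2 + (-2) = -4 — the printout disagrees here.
First incorrect step: 5; the correct value is y = -4.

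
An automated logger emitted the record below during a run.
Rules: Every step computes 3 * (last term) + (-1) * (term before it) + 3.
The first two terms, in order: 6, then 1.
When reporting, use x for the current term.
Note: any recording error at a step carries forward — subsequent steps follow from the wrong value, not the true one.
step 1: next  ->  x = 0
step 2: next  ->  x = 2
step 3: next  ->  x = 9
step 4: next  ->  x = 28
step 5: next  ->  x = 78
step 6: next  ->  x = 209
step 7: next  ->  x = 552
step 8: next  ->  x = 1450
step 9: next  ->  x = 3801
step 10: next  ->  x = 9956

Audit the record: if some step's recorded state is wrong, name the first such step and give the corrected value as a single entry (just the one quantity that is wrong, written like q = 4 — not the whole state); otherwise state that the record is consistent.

no error

Recomputing the run from the initial state:
step 1: x = 0
step 2: x = 2
step 3: x = 9
step 4: x = 28
step 5: x = 78
step 6: x = 209
step 7: x = 552
step 8: x = 1450
step 9: x = 3801
step 10: x = 9956
This matches the record at every step.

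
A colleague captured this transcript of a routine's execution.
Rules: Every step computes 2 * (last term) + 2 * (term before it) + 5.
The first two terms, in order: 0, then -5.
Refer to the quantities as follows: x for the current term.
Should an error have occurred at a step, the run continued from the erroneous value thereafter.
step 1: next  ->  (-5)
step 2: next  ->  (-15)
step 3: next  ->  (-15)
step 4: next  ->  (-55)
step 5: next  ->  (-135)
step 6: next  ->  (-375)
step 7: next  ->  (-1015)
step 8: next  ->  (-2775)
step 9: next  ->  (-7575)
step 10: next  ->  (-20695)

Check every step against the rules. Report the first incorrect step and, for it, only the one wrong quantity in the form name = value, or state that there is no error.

step 3, x = -35

Recomputing the run from the initial state:
step 1: x = -5
step 2: x = -15
step 3: x = -35
step 4: x = -95
step 5: x = -255
step 6: x = -695
step 7: x = -1895
step 8: x = -5175
step 9: x = -14135
step 10: x = -38615
The first disagreement with the transcript is at step 3, where the value should be x = -35.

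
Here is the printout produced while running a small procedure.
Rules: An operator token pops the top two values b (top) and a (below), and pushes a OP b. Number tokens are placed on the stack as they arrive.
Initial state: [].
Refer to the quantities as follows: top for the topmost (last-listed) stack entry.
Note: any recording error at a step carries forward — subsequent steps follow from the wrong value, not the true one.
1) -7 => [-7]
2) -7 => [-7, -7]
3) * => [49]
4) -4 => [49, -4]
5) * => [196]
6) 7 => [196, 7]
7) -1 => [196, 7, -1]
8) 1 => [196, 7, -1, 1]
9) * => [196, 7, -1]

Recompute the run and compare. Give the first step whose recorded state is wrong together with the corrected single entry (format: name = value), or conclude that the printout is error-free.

step 5, top = -196

step 1: push -7: top = -7 -> verified
step 2: push -7: top = -7 -> agrees with the printout
step 3: -7 * -7 = 49 -> checks out
step 4: push -4: top = -4 -> exactly as logged
step 5: 49 * -4 = -196 -> the entry is off here
First incorrect step: 5; the correct value is top = -196.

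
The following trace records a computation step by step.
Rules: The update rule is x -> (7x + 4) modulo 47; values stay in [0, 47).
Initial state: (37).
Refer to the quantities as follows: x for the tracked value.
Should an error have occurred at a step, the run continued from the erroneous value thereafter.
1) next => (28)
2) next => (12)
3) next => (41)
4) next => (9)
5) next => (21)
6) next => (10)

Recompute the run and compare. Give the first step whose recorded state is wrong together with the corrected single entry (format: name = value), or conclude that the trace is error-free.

step 5, x = 20

Recomputing the run from the initial state:
step 1: x = 28
step 2: x = 12
step 3: x = 41
step 4: x = 9
step 5: x = 20
step 6: x = 3
The first disagreement with the trace is at step 5, where the value should be x = 20.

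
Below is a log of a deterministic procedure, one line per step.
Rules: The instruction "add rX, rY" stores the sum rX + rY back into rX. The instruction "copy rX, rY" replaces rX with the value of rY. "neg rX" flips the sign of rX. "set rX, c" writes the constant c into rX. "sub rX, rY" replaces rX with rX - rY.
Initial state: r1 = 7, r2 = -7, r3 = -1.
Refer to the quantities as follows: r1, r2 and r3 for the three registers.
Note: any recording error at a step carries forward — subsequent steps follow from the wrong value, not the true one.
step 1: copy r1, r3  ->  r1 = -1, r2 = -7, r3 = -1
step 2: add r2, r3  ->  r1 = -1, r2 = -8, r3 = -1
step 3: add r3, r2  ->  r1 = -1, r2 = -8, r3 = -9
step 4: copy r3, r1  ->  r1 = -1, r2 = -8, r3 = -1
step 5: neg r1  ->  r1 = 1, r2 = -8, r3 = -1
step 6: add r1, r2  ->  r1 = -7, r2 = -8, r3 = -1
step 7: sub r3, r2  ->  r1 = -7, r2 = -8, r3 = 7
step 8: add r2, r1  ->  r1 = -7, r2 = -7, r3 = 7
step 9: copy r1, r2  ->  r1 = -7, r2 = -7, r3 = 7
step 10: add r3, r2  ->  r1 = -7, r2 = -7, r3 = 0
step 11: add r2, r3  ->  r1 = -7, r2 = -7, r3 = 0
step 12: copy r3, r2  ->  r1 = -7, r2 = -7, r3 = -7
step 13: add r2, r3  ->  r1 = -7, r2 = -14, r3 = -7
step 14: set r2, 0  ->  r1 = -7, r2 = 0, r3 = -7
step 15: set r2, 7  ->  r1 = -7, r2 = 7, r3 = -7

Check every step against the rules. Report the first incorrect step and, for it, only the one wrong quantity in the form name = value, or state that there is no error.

step 8, r2 = -15

Recomputing the run from the initial state:
step 1: r1 = -1, r2 = -7, r3 = -1
step 2: r1 = -1, r2 = -8, r3 = -1
step 3: r1 = -1, r2 = -8, r3 = -9
step 4: r1 = -1, r2 = -8, r3 = -1
step 5: r1 = 1, r2 = -8, r3 = -1
step 6: r1 = -7, r2 = -8, r3 = -1
step 7: r1 = -7, r2 = -8, r3 = 7
step 8: r1 = -7, r2 = -15, r3 = 7
step 9: r1 = -15, r2 = -15, r3 = 7
step 10: r1 = -15, r2 = -15, r3 = -8
step 11: r1 = -15, r2 = -23, r3 = -8
step 12: r1 = -15, r2 = -23, r3 = -23
step 13: r1 = -15, r2 = -46, r3 = -23
step 14: r1 = -15, r2 = 0, r3 = -23
step 15: r1 = -15, r2 = 7, r3 = -23
The first disagreement with the log is at step 8, where the value should be r2 = -15.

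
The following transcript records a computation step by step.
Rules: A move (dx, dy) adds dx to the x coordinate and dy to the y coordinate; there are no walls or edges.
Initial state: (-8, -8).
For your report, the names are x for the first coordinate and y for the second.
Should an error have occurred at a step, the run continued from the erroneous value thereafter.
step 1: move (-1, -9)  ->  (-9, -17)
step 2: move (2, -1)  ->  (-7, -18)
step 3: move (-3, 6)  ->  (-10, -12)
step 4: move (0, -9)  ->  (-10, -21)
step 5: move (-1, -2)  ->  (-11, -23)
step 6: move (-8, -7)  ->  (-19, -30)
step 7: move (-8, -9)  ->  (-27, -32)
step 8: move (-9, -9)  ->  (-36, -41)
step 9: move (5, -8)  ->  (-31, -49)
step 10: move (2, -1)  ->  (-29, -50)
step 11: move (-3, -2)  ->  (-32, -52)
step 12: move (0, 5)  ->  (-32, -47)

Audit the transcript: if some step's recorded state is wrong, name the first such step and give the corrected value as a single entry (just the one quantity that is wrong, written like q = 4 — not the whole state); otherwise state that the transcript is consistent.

Step 1: x = -8 + (-1) = -9, y = -8 + (-9) = -17 — checks out.
Step 2: x = -9 + (2) = -7, y = -17 + (-1) = -18 — agrees with the transcript.
Step 3: x = -7 + (-3) = -10, y = -18 + (6) = -12 — exactly as logged.
Step 4: x = -10 + (0) = -10, y = -12 + (-9) = -21 — matches.
Step 5: x = -10 + (-1) = -11, y = -21 + (-2) = -23 — confirmed correct.
Step 6: x = -11 + (-8) = -19, y = -23 + (-7) = -30 — matches.
Step 7: x = -19 + (-8) = -27, y = -30 + (-9) = -39 — the recorded entry deviates here.
The audit stops at step 7: the recorded entry is wrong and should be y = -39.

step 7, y = -39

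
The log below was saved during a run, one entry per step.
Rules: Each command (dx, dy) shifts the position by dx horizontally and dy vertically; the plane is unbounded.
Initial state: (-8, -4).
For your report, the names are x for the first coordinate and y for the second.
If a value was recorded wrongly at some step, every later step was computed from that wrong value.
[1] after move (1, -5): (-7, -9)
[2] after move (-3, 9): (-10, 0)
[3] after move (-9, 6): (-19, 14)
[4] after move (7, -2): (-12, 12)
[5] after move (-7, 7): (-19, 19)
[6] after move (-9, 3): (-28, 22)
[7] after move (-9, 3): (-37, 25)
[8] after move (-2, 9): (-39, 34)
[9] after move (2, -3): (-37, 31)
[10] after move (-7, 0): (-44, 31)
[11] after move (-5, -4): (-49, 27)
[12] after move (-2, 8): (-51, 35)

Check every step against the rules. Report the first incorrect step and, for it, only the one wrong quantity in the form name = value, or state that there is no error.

step 3, y = 6

Step 1: x = -8 + (1) = -7, y = -4 + (-5) = -9 — checks out.
Step 2: x = -7 + (-3) = -10, y = -9 + (9) = 0 — same as recorded.
Step 3: x = -10 + (-9) = -19, y = 0 + (6) = 6 — the log disagrees here.
So the first discrepancy is step 3, where the right value is y = 6.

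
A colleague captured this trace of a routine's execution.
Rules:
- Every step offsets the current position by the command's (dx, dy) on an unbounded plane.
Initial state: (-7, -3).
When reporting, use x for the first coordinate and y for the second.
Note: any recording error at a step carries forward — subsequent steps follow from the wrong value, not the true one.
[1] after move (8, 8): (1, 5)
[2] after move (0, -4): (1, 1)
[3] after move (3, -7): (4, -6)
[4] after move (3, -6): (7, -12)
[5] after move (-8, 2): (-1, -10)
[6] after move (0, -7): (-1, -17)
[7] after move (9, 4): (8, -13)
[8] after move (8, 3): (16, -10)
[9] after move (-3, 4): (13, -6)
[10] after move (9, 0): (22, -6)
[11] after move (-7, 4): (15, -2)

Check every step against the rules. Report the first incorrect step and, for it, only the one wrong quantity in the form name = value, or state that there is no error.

Recomputing the run from the initial state:
step 1: x = 1, y = 5
step 2: x = 1, y = 1
step 3: x = 4, y = -6
step 4: x = 7, y = -12
step 5: x = -1, y = -10
step 6: x = -1, y = -17
step 7: x = 8, y = -13
step 8: x = 16, y = -10
step 9: x = 13, y = -6
step 10: x = 22, y = -6
step 11: x = 15, y = -2
This matches the trace at every step.

no error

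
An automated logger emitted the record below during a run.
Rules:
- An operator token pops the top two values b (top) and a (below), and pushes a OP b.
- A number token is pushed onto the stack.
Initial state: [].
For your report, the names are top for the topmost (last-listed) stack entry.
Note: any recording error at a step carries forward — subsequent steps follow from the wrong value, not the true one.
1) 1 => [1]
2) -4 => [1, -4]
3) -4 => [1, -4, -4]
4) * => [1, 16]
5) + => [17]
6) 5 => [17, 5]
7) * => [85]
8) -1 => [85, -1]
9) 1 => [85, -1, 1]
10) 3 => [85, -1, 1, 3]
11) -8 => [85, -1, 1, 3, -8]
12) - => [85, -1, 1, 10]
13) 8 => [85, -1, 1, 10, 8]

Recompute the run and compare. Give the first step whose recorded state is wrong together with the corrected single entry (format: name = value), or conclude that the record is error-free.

step 12, top = 11

1. push 1: top = 1 (no discrepancy)
2. push -4: top = -4 (consistent with the record)
3. push -4: top = -4 (exactly as logged)
4. -4 * -4 = 16 (verified)
5. 1 + 16 = 17 (consistent with the record)
6. push 5: top = 5 (no discrepancy)
7. 17 * 5 = 85 (same as recorded)
8. push -1: top = -1 (consistent with the record)
9. push 1: top = 1 (consistent with the record)
10. push 3: top = 3 (confirmed correct)
11. push -8: top = -8 (no discrepancy)
12. 3 - -8 = 11 (the record has a different value)
So the first discrepancy is step 12, where the right value is top = 11.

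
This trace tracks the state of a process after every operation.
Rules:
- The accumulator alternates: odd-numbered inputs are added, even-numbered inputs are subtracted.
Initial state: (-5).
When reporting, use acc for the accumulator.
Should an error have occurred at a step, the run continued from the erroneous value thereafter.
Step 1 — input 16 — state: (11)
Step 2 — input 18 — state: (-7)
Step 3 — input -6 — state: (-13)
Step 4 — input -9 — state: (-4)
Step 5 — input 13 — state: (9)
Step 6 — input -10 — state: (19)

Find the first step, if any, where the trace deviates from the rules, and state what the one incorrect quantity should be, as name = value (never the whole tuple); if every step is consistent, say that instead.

no error

Step 1: acc = -5 + 16 = 11 — in agreement.
Step 2: acc = 11 - 18 = -7 — no discrepancy.
Step 3: acc = -7 + -6 = -13 — checks out.
Step 4: acc = -13 - -9 = -4 — confirmed correct.
Step 5: acc = -4 + 13 = 9 — verified.
Step 6: acc = 9 - -10 = 19 — consistent with the trace.
All steps check out; nothing to correct.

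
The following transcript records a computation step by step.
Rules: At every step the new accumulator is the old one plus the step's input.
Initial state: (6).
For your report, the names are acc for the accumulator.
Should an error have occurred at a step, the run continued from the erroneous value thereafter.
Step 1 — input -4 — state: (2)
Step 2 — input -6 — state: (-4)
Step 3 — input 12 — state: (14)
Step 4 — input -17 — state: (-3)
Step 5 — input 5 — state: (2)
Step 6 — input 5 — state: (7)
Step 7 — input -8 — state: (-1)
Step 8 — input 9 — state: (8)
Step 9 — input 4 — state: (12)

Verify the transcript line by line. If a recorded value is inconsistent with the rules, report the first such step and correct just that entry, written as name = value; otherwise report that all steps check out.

Recomputing the run from the initial state:
step 1: acc = 2
step 2: acc = -4
step 3: acc = 8
step 4: acc = -9
step 5: acc = -4
step 6: acc = 1
step 7: acc = -7
step 8: acc = 2
step 9: acc = 6
The first disagreement with the transcript is at step 3, where the value should be acc = 8.

step 3, acc = 8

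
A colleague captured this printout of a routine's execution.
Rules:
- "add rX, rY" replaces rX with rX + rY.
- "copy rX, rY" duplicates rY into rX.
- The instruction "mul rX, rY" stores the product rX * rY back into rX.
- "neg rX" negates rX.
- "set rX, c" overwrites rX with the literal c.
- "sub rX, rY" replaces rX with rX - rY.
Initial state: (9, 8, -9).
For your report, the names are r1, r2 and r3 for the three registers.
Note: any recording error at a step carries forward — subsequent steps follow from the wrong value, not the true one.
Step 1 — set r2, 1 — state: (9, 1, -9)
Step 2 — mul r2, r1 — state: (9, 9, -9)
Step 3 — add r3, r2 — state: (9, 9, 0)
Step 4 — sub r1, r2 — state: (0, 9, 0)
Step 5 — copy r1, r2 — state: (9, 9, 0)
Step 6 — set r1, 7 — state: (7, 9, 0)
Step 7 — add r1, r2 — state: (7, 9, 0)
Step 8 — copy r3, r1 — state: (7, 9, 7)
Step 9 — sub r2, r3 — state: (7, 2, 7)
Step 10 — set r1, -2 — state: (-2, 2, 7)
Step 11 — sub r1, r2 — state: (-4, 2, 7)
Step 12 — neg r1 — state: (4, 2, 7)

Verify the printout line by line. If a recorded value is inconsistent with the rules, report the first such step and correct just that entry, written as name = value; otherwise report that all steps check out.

step 7, r1 = 16

Step 1: r2 = 1 — no discrepancy.
Step 2: r2 = 1 * 9 = 9 — confirmed correct.
Step 3: r3 = -9 + 9 = 0 — same as recorded.
Step 4: r1 = 9 - 9 = 0 — agrees with the printout.
Step 5: r1 = 9 — agrees with the printout.
Step 6: r1 = 7 — verified.
Step 7: r1 = 7 + 9 = 16 — the recorded entry deviates here.
First deviation found at step 7; the corrected entry is r1 = 16.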